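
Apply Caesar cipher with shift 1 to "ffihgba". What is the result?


Caesar cipher: shift "ffihgba" by 1
  'f' (pos 5) + 1 = pos 6 = 'g'
  'f' (pos 5) + 1 = pos 6 = 'g'
  'i' (pos 8) + 1 = pos 9 = 'j'
  'h' (pos 7) + 1 = pos 8 = 'i'
  'g' (pos 6) + 1 = pos 7 = 'h'
  'b' (pos 1) + 1 = pos 2 = 'c'
  'a' (pos 0) + 1 = pos 1 = 'b'
Result: ggjihcb

ggjihcb


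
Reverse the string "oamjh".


Input: oamjh
Reading characters right to left:
  Position 4: 'h'
  Position 3: 'j'
  Position 2: 'm'
  Position 1: 'a'
  Position 0: 'o'
Reversed: hjmao

hjmao


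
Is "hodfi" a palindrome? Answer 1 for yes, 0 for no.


Input: hodfi
Reversed: ifdoh
  Compare pos 0 ('h') with pos 4 ('i'): MISMATCH
  Compare pos 1 ('o') with pos 3 ('f'): MISMATCH
Result: not a palindrome

0


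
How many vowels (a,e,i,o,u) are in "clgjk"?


Input: clgjk
Checking each character:
  'c' at position 0: consonant
  'l' at position 1: consonant
  'g' at position 2: consonant
  'j' at position 3: consonant
  'k' at position 4: consonant
Total vowels: 0

0


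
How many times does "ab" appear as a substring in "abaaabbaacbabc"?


Searching for "ab" in "abaaabbaacbabc"
Scanning each position:
  Position 0: "ab" => MATCH
  Position 1: "ba" => no
  Position 2: "aa" => no
  Position 3: "aa" => no
  Position 4: "ab" => MATCH
  Position 5: "bb" => no
  Position 6: "ba" => no
  Position 7: "aa" => no
  Position 8: "ac" => no
  Position 9: "cb" => no
  Position 10: "ba" => no
  Position 11: "ab" => MATCH
  Position 12: "bc" => no
Total occurrences: 3

3


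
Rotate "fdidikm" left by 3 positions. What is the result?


Input: "fdidikm", rotate left by 3
First 3 characters: "fdi"
Remaining characters: "dikm"
Concatenate remaining + first: "dikm" + "fdi" = "dikmfdi"

dikmfdi


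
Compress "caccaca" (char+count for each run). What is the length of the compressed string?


Input: caccaca
Runs:
  'c' x 1 => "c1"
  'a' x 1 => "a1"
  'c' x 2 => "c2"
  'a' x 1 => "a1"
  'c' x 1 => "c1"
  'a' x 1 => "a1"
Compressed: "c1a1c2a1c1a1"
Compressed length: 12

12


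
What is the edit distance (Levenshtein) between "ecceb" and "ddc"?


Computing edit distance: "ecceb" -> "ddc"
DP table:
           d    d    c
      0    1    2    3
  e   1    1    2    3
  c   2    2    2    2
  c   3    3    3    2
  e   4    4    4    3
  b   5    5    5    4
Edit distance = dp[5][3] = 4

4


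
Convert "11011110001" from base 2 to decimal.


Input: "11011110001" in base 2
Positional expansion:
  Digit '1' (value 1) x 2^10 = 1024
  Digit '1' (value 1) x 2^9 = 512
  Digit '0' (value 0) x 2^8 = 0
  Digit '1' (value 1) x 2^7 = 128
  Digit '1' (value 1) x 2^6 = 64
  Digit '1' (value 1) x 2^5 = 32
  Digit '1' (value 1) x 2^4 = 16
  Digit '0' (value 0) x 2^3 = 0
  Digit '0' (value 0) x 2^2 = 0
  Digit '0' (value 0) x 2^1 = 0
  Digit '1' (value 1) x 2^0 = 1
Sum = 1777

1777


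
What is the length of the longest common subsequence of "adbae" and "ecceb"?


LCS of "adbae" and "ecceb"
DP table:
           e    c    c    e    b
      0    0    0    0    0    0
  a   0    0    0    0    0    0
  d   0    0    0    0    0    0
  b   0    0    0    0    0    1
  a   0    0    0    0    0    1
  e   0    1    1    1    1    1
LCS length = dp[5][5] = 1

1


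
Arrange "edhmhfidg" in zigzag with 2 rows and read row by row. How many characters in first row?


Zigzag "edhmhfidg" into 2 rows:
Placing characters:
  'e' => row 0
  'd' => row 1
  'h' => row 0
  'm' => row 1
  'h' => row 0
  'f' => row 1
  'i' => row 0
  'd' => row 1
  'g' => row 0
Rows:
  Row 0: "ehhig"
  Row 1: "dmfd"
First row length: 5

5


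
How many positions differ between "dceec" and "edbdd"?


Comparing "dceec" and "edbdd" position by position:
  Position 0: 'd' vs 'e' => DIFFER
  Position 1: 'c' vs 'd' => DIFFER
  Position 2: 'e' vs 'b' => DIFFER
  Position 3: 'e' vs 'd' => DIFFER
  Position 4: 'c' vs 'd' => DIFFER
Positions that differ: 5

5


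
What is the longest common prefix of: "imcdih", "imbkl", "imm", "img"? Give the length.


Words: imcdih, imbkl, imm, img
  Position 0: all 'i' => match
  Position 1: all 'm' => match
  Position 2: ('c', 'b', 'm', 'g') => mismatch, stop
LCP = "im" (length 2)

2


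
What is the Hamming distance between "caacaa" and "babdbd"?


Comparing "caacaa" and "babdbd" position by position:
  Position 0: 'c' vs 'b' => differ
  Position 1: 'a' vs 'a' => same
  Position 2: 'a' vs 'b' => differ
  Position 3: 'c' vs 'd' => differ
  Position 4: 'a' vs 'b' => differ
  Position 5: 'a' vs 'd' => differ
Total differences (Hamming distance): 5

5


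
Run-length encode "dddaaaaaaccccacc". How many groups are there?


Input: dddaaaaaaccccacc
Scanning for consecutive runs:
  Group 1: 'd' x 3 (positions 0-2)
  Group 2: 'a' x 6 (positions 3-8)
  Group 3: 'c' x 4 (positions 9-12)
  Group 4: 'a' x 1 (positions 13-13)
  Group 5: 'c' x 2 (positions 14-15)
Total groups: 5

5


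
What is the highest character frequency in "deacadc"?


Input: deacadc
Character counts:
  'a': 2
  'c': 2
  'd': 2
  'e': 1
Maximum frequency: 2

2


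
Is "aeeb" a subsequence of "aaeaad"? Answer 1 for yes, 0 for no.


Check if "aeeb" is a subsequence of "aaeaad"
Greedy scan:
  Position 0 ('a'): matches sub[0] = 'a'
  Position 1 ('a'): no match needed
  Position 2 ('e'): matches sub[1] = 'e'
  Position 3 ('a'): no match needed
  Position 4 ('a'): no match needed
  Position 5 ('d'): no match needed
Only matched 2/4 characters => not a subsequence

0


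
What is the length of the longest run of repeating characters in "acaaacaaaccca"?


Input: "acaaacaaaccca"
Scanning for longest run:
  Position 1 ('c'): new char, reset run to 1
  Position 2 ('a'): new char, reset run to 1
  Position 3 ('a'): continues run of 'a', length=2
  Position 4 ('a'): continues run of 'a', length=3
  Position 5 ('c'): new char, reset run to 1
  Position 6 ('a'): new char, reset run to 1
  Position 7 ('a'): continues run of 'a', length=2
  Position 8 ('a'): continues run of 'a', length=3
  Position 9 ('c'): new char, reset run to 1
  Position 10 ('c'): continues run of 'c', length=2
  Position 11 ('c'): continues run of 'c', length=3
  Position 12 ('a'): new char, reset run to 1
Longest run: 'a' with length 3

3


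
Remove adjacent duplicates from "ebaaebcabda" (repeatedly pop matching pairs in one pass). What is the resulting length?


Input: ebaaebcabda
Stack-based adjacent duplicate removal:
  Read 'e': push. Stack: e
  Read 'b': push. Stack: eb
  Read 'a': push. Stack: eba
  Read 'a': matches stack top 'a' => pop. Stack: eb
  Read 'e': push. Stack: ebe
  Read 'b': push. Stack: ebeb
  Read 'c': push. Stack: ebebc
  Read 'a': push. Stack: ebebca
  Read 'b': push. Stack: ebebcab
  Read 'd': push. Stack: ebebcabd
  Read 'a': push. Stack: ebebcabda
Final stack: "ebebcabda" (length 9)

9


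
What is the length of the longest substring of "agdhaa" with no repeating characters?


Input: "agdhaa"
Sliding window (track last position of each char):
  Position 0 ('a'): window [0,0] length 1 -- new best
  Position 1 ('g'): window [0,1] length 2 -- new best
  Position 2 ('d'): window [0,2] length 3 -- new best
  Position 3 ('h'): window [0,3] length 4 -- new best
  Position 4 ('a'): repeat (last at 0), move window start to 1
  Position 4 ('a'): window [1,4] length 4
  Position 5 ('a'): repeat (last at 4), move window start to 5
  Position 5 ('a'): window [5,5] length 1
Longest substring with no repeats: "agdh" with length 4

4


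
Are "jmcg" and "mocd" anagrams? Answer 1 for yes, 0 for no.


Strings: "jmcg", "mocd"
Sorted first:  cgjm
Sorted second: cdmo
Differ at position 1: 'g' vs 'd' => not anagrams

0


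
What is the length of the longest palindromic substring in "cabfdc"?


Input: "cabfdc"
Checking substrings for palindromes:
  No multi-char palindromic substrings found
Longest palindromic substring: "c" with length 1

1


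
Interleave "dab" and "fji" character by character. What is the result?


Interleaving "dab" and "fji":
  Position 0: 'd' from first, 'f' from second => "df"
  Position 1: 'a' from first, 'j' from second => "aj"
  Position 2: 'b' from first, 'i' from second => "bi"
Result: dfajbi

dfajbi


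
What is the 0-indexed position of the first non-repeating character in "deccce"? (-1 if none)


Input: deccce
Character frequencies:
  'c': 3
  'd': 1
  'e': 2
Scanning left to right for freq == 1:
  Position 0 ('d'): unique! => answer = 0

0


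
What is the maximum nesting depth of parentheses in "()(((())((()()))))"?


Input: "()(((())((()()))))"
Tracking depth:
  Position 0 '(': depth becomes 1
  Position 1 ')': depth becomes 0
  Position 2 '(': depth becomes 1
  Position 3 '(': depth becomes 2
  Position 4 '(': depth becomes 3
  Position 5 '(': depth becomes 4
  Position 6 ')': depth becomes 3
  Position 7 ')': depth becomes 2
  Position 8 '(': depth becomes 3
  Position 9 '(': depth becomes 4
  Position 10 '(': depth becomes 5
  Position 11 ')': depth becomes 4
  Position 12 '(': depth becomes 5
  Position 13 ')': depth becomes 4
  Position 14 ')': depth becomes 3
  Position 15 ')': depth becomes 2
  Position 16 ')': depth becomes 1
  Position 17 ')': depth becomes 0
Maximum depth reached: 5

5


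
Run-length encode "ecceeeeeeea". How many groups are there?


Input: ecceeeeeeea
Scanning for consecutive runs:
  Group 1: 'e' x 1 (positions 0-0)
  Group 2: 'c' x 2 (positions 1-2)
  Group 3: 'e' x 7 (positions 3-9)
  Group 4: 'a' x 1 (positions 10-10)
Total groups: 4

4


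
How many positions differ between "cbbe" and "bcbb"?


Comparing "cbbe" and "bcbb" position by position:
  Position 0: 'c' vs 'b' => DIFFER
  Position 1: 'b' vs 'c' => DIFFER
  Position 2: 'b' vs 'b' => same
  Position 3: 'e' vs 'b' => DIFFER
Positions that differ: 3

3


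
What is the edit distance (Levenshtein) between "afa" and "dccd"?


Computing edit distance: "afa" -> "dccd"
DP table:
           d    c    c    d
      0    1    2    3    4
  a   1    1    2    3    4
  f   2    2    2    3    4
  a   3    3    3    3    4
Edit distance = dp[3][4] = 4

4


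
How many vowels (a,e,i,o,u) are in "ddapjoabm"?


Input: ddapjoabm
Checking each character:
  'd' at position 0: consonant
  'd' at position 1: consonant
  'a' at position 2: vowel (running total: 1)
  'p' at position 3: consonant
  'j' at position 4: consonant
  'o' at position 5: vowel (running total: 2)
  'a' at position 6: vowel (running total: 3)
  'b' at position 7: consonant
  'm' at position 8: consonant
Total vowels: 3

3


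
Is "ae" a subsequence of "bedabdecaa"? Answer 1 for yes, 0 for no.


Check if "ae" is a subsequence of "bedabdecaa"
Greedy scan:
  Position 0 ('b'): no match needed
  Position 1 ('e'): no match needed
  Position 2 ('d'): no match needed
  Position 3 ('a'): matches sub[0] = 'a'
  Position 4 ('b'): no match needed
  Position 5 ('d'): no match needed
  Position 6 ('e'): matches sub[1] = 'e'
  Position 7 ('c'): no match needed
  Position 8 ('a'): no match needed
  Position 9 ('a'): no match needed
All 2 characters matched => is a subsequence

1


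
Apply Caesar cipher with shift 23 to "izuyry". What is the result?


Caesar cipher: shift "izuyry" by 23
  'i' (pos 8) + 23 = pos 5 = 'f'
  'z' (pos 25) + 23 = pos 22 = 'w'
  'u' (pos 20) + 23 = pos 17 = 'r'
  'y' (pos 24) + 23 = pos 21 = 'v'
  'r' (pos 17) + 23 = pos 14 = 'o'
  'y' (pos 24) + 23 = pos 21 = 'v'
Result: fwrvov

fwrvov


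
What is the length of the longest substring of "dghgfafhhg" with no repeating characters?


Input: "dghgfafhhg"
Sliding window (track last position of each char):
  Position 0 ('d'): window [0,0] length 1 -- new best
  Position 1 ('g'): window [0,1] length 2 -- new best
  Position 2 ('h'): window [0,2] length 3 -- new best
  Position 3 ('g'): repeat (last at 1), move window start to 2
  Position 3 ('g'): window [2,3] length 2
  Position 4 ('f'): window [2,4] length 3
  Position 5 ('a'): window [2,5] length 4 -- new best
  Position 6 ('f'): repeat (last at 4), move window start to 5
  Position 6 ('f'): window [5,6] length 2
  Position 7 ('h'): window [5,7] length 3
  Position 8 ('h'): repeat (last at 7), move window start to 8
  Position 8 ('h'): window [8,8] length 1
  Position 9 ('g'): window [8,9] length 2
Longest substring with no repeats: "hgfa" with length 4

4


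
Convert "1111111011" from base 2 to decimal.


Input: "1111111011" in base 2
Positional expansion:
  Digit '1' (value 1) x 2^9 = 512
  Digit '1' (value 1) x 2^8 = 256
  Digit '1' (value 1) x 2^7 = 128
  Digit '1' (value 1) x 2^6 = 64
  Digit '1' (value 1) x 2^5 = 32
  Digit '1' (value 1) x 2^4 = 16
  Digit '1' (value 1) x 2^3 = 8
  Digit '0' (value 0) x 2^2 = 0
  Digit '1' (value 1) x 2^1 = 2
  Digit '1' (value 1) x 2^0 = 1
Sum = 1019

1019


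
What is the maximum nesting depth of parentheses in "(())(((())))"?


Input: "(())(((())))"
Tracking depth:
  Position 0 '(': depth becomes 1
  Position 1 '(': depth becomes 2
  Position 2 ')': depth becomes 1
  Position 3 ')': depth becomes 0
  Position 4 '(': depth becomes 1
  Position 5 '(': depth becomes 2
  Position 6 '(': depth becomes 3
  Position 7 '(': depth becomes 4
  Position 8 ')': depth becomes 3
  Position 9 ')': depth becomes 2
  Position 10 ')': depth becomes 1
  Position 11 ')': depth becomes 0
Maximum depth reached: 4

4


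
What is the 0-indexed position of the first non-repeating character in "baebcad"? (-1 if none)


Input: baebcad
Character frequencies:
  'a': 2
  'b': 2
  'c': 1
  'd': 1
  'e': 1
Scanning left to right for freq == 1:
  Position 0 ('b'): freq=2, skip
  Position 1 ('a'): freq=2, skip
  Position 2 ('e'): unique! => answer = 2

2


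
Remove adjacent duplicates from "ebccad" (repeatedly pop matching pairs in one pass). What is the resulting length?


Input: ebccad
Stack-based adjacent duplicate removal:
  Read 'e': push. Stack: e
  Read 'b': push. Stack: eb
  Read 'c': push. Stack: ebc
  Read 'c': matches stack top 'c' => pop. Stack: eb
  Read 'a': push. Stack: eba
  Read 'd': push. Stack: ebad
Final stack: "ebad" (length 4)

4


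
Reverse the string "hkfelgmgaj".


Input: hkfelgmgaj
Reading characters right to left:
  Position 9: 'j'
  Position 8: 'a'
  Position 7: 'g'
  Position 6: 'm'
  Position 5: 'g'
  Position 4: 'l'
  Position 3: 'e'
  Position 2: 'f'
  Position 1: 'k'
  Position 0: 'h'
Reversed: jagmglefkh

jagmglefkh


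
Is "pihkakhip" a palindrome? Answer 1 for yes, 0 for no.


Input: pihkakhip
Reversed: pihkakhip
  Compare pos 0 ('p') with pos 8 ('p'): match
  Compare pos 1 ('i') with pos 7 ('i'): match
  Compare pos 2 ('h') with pos 6 ('h'): match
  Compare pos 3 ('k') with pos 5 ('k'): match
Result: palindrome

1


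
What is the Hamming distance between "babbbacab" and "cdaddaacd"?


Comparing "babbbacab" and "cdaddaacd" position by position:
  Position 0: 'b' vs 'c' => differ
  Position 1: 'a' vs 'd' => differ
  Position 2: 'b' vs 'a' => differ
  Position 3: 'b' vs 'd' => differ
  Position 4: 'b' vs 'd' => differ
  Position 5: 'a' vs 'a' => same
  Position 6: 'c' vs 'a' => differ
  Position 7: 'a' vs 'c' => differ
  Position 8: 'b' vs 'd' => differ
Total differences (Hamming distance): 8

8


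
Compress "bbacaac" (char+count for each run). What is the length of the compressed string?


Input: bbacaac
Runs:
  'b' x 2 => "b2"
  'a' x 1 => "a1"
  'c' x 1 => "c1"
  'a' x 2 => "a2"
  'c' x 1 => "c1"
Compressed: "b2a1c1a2c1"
Compressed length: 10

10


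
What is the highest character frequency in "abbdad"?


Input: abbdad
Character counts:
  'a': 2
  'b': 2
  'd': 2
Maximum frequency: 2

2


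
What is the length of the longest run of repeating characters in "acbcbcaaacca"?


Input: "acbcbcaaacca"
Scanning for longest run:
  Position 1 ('c'): new char, reset run to 1
  Position 2 ('b'): new char, reset run to 1
  Position 3 ('c'): new char, reset run to 1
  Position 4 ('b'): new char, reset run to 1
  Position 5 ('c'): new char, reset run to 1
  Position 6 ('a'): new char, reset run to 1
  Position 7 ('a'): continues run of 'a', length=2
  Position 8 ('a'): continues run of 'a', length=3
  Position 9 ('c'): new char, reset run to 1
  Position 10 ('c'): continues run of 'c', length=2
  Position 11 ('a'): new char, reset run to 1
Longest run: 'a' with length 3

3


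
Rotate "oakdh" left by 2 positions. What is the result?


Input: "oakdh", rotate left by 2
First 2 characters: "oa"
Remaining characters: "kdh"
Concatenate remaining + first: "kdh" + "oa" = "kdhoa"

kdhoa


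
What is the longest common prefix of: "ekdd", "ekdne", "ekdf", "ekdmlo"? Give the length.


Words: ekdd, ekdne, ekdf, ekdmlo
  Position 0: all 'e' => match
  Position 1: all 'k' => match
  Position 2: all 'd' => match
  Position 3: ('d', 'n', 'f', 'm') => mismatch, stop
LCP = "ekd" (length 3)

3


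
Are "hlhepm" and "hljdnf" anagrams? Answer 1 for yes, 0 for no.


Strings: "hlhepm", "hljdnf"
Sorted first:  ehhlmp
Sorted second: dfhjln
Differ at position 0: 'e' vs 'd' => not anagrams

0


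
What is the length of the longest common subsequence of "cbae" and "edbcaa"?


LCS of "cbae" and "edbcaa"
DP table:
           e    d    b    c    a    a
      0    0    0    0    0    0    0
  c   0    0    0    0    1    1    1
  b   0    0    0    1    1    1    1
  a   0    0    0    1    1    2    2
  e   0    1    1    1    1    2    2
LCS length = dp[4][6] = 2

2


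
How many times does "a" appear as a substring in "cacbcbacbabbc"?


Searching for "a" in "cacbcbacbabbc"
Scanning each position:
  Position 0: "c" => no
  Position 1: "a" => MATCH
  Position 2: "c" => no
  Position 3: "b" => no
  Position 4: "c" => no
  Position 5: "b" => no
  Position 6: "a" => MATCH
  Position 7: "c" => no
  Position 8: "b" => no
  Position 9: "a" => MATCH
  Position 10: "b" => no
  Position 11: "b" => no
  Position 12: "c" => no
Total occurrences: 3

3


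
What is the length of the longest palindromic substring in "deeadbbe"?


Input: "deeadbbe"
Checking substrings for palindromes:
  [1:3] "ee" (len 2) => palindrome
  [5:7] "bb" (len 2) => palindrome
Longest palindromic substring: "ee" with length 2

2


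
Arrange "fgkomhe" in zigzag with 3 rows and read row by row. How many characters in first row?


Zigzag "fgkomhe" into 3 rows:
Placing characters:
  'f' => row 0
  'g' => row 1
  'k' => row 2
  'o' => row 1
  'm' => row 0
  'h' => row 1
  'e' => row 2
Rows:
  Row 0: "fm"
  Row 1: "goh"
  Row 2: "ke"
First row length: 2

2


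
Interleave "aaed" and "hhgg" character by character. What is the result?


Interleaving "aaed" and "hhgg":
  Position 0: 'a' from first, 'h' from second => "ah"
  Position 1: 'a' from first, 'h' from second => "ah"
  Position 2: 'e' from first, 'g' from second => "eg"
  Position 3: 'd' from first, 'g' from second => "dg"
Result: ahahegdg

ahahegdg


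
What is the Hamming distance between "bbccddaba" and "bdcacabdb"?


Comparing "bbccddaba" and "bdcacabdb" position by position:
  Position 0: 'b' vs 'b' => same
  Position 1: 'b' vs 'd' => differ
  Position 2: 'c' vs 'c' => same
  Position 3: 'c' vs 'a' => differ
  Position 4: 'd' vs 'c' => differ
  Position 5: 'd' vs 'a' => differ
  Position 6: 'a' vs 'b' => differ
  Position 7: 'b' vs 'd' => differ
  Position 8: 'a' vs 'b' => differ
Total differences (Hamming distance): 7

7


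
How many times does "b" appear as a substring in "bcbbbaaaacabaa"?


Searching for "b" in "bcbbbaaaacabaa"
Scanning each position:
  Position 0: "b" => MATCH
  Position 1: "c" => no
  Position 2: "b" => MATCH
  Position 3: "b" => MATCH
  Position 4: "b" => MATCH
  Position 5: "a" => no
  Position 6: "a" => no
  Position 7: "a" => no
  Position 8: "a" => no
  Position 9: "c" => no
  Position 10: "a" => no
  Position 11: "b" => MATCH
  Position 12: "a" => no
  Position 13: "a" => no
Total occurrences: 5

5


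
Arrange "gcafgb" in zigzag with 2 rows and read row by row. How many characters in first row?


Zigzag "gcafgb" into 2 rows:
Placing characters:
  'g' => row 0
  'c' => row 1
  'a' => row 0
  'f' => row 1
  'g' => row 0
  'b' => row 1
Rows:
  Row 0: "gag"
  Row 1: "cfb"
First row length: 3

3


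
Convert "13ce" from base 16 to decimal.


Input: "13ce" in base 16
Positional expansion:
  Digit '1' (value 1) x 16^3 = 4096
  Digit '3' (value 3) x 16^2 = 768
  Digit 'c' (value 12) x 16^1 = 192
  Digit 'e' (value 14) x 16^0 = 14
Sum = 5070

5070


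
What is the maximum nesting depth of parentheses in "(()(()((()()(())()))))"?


Input: "(()(()((()()(())()))))"
Tracking depth:
  Position 0 '(': depth becomes 1
  Position 1 '(': depth becomes 2
  Position 2 ')': depth becomes 1
  Position 3 '(': depth becomes 2
  Position 4 '(': depth becomes 3
  Position 5 ')': depth becomes 2
  Position 6 '(': depth becomes 3
  Position 7 '(': depth becomes 4
  Position 8 '(': depth becomes 5
  Position 9 ')': depth becomes 4
  Position 10 '(': depth becomes 5
  Position 11 ')': depth becomes 4
  Position 12 '(': depth becomes 5
  Position 13 '(': depth becomes 6
  Position 14 ')': depth becomes 5
  Position 15 ')': depth becomes 4
  Position 16 '(': depth becomes 5
  Position 17 ')': depth becomes 4
  Position 18 ')': depth becomes 3
  Position 19 ')': depth becomes 2
  Position 20 ')': depth becomes 1
  Position 21 ')': depth becomes 0
Maximum depth reached: 6

6


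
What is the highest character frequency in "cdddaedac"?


Input: cdddaedac
Character counts:
  'a': 2
  'c': 2
  'd': 4
  'e': 1
Maximum frequency: 4

4


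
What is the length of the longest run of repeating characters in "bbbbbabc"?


Input: "bbbbbabc"
Scanning for longest run:
  Position 1 ('b'): continues run of 'b', length=2
  Position 2 ('b'): continues run of 'b', length=3
  Position 3 ('b'): continues run of 'b', length=4
  Position 4 ('b'): continues run of 'b', length=5
  Position 5 ('a'): new char, reset run to 1
  Position 6 ('b'): new char, reset run to 1
  Position 7 ('c'): new char, reset run to 1
Longest run: 'b' with length 5

5


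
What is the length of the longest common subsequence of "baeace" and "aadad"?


LCS of "baeace" and "aadad"
DP table:
           a    a    d    a    d
      0    0    0    0    0    0
  b   0    0    0    0    0    0
  a   0    1    1    1    1    1
  e   0    1    1    1    1    1
  a   0    1    2    2    2    2
  c   0    1    2    2    2    2
  e   0    1    2    2    2    2
LCS length = dp[6][5] = 2

2


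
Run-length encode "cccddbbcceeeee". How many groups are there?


Input: cccddbbcceeeee
Scanning for consecutive runs:
  Group 1: 'c' x 3 (positions 0-2)
  Group 2: 'd' x 2 (positions 3-4)
  Group 3: 'b' x 2 (positions 5-6)
  Group 4: 'c' x 2 (positions 7-8)
  Group 5: 'e' x 5 (positions 9-13)
Total groups: 5

5


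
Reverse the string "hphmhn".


Input: hphmhn
Reading characters right to left:
  Position 5: 'n'
  Position 4: 'h'
  Position 3: 'm'
  Position 2: 'h'
  Position 1: 'p'
  Position 0: 'h'
Reversed: nhmhph

nhmhph


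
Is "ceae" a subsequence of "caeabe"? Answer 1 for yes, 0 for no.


Check if "ceae" is a subsequence of "caeabe"
Greedy scan:
  Position 0 ('c'): matches sub[0] = 'c'
  Position 1 ('a'): no match needed
  Position 2 ('e'): matches sub[1] = 'e'
  Position 3 ('a'): matches sub[2] = 'a'
  Position 4 ('b'): no match needed
  Position 5 ('e'): matches sub[3] = 'e'
All 4 characters matched => is a subsequence

1


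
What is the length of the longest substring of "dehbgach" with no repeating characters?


Input: "dehbgach"
Sliding window (track last position of each char):
  Position 0 ('d'): window [0,0] length 1 -- new best
  Position 1 ('e'): window [0,1] length 2 -- new best
  Position 2 ('h'): window [0,2] length 3 -- new best
  Position 3 ('b'): window [0,3] length 4 -- new best
  Position 4 ('g'): window [0,4] length 5 -- new best
  Position 5 ('a'): window [0,5] length 6 -- new best
  Position 6 ('c'): window [0,6] length 7 -- new best
  Position 7 ('h'): repeat (last at 2), move window start to 3
  Position 7 ('h'): window [3,7] length 5
Longest substring with no repeats: "dehbgac" with length 7

7


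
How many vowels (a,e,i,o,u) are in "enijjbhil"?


Input: enijjbhil
Checking each character:
  'e' at position 0: vowel (running total: 1)
  'n' at position 1: consonant
  'i' at position 2: vowel (running total: 2)
  'j' at position 3: consonant
  'j' at position 4: consonant
  'b' at position 5: consonant
  'h' at position 6: consonant
  'i' at position 7: vowel (running total: 3)
  'l' at position 8: consonant
Total vowels: 3

3


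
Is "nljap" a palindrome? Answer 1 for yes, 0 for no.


Input: nljap
Reversed: pajln
  Compare pos 0 ('n') with pos 4 ('p'): MISMATCH
  Compare pos 1 ('l') with pos 3 ('a'): MISMATCH
Result: not a palindrome

0


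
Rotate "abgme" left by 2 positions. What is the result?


Input: "abgme", rotate left by 2
First 2 characters: "ab"
Remaining characters: "gme"
Concatenate remaining + first: "gme" + "ab" = "gmeab"

gmeab


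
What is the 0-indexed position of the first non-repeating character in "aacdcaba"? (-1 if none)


Input: aacdcaba
Character frequencies:
  'a': 4
  'b': 1
  'c': 2
  'd': 1
Scanning left to right for freq == 1:
  Position 0 ('a'): freq=4, skip
  Position 1 ('a'): freq=4, skip
  Position 2 ('c'): freq=2, skip
  Position 3 ('d'): unique! => answer = 3

3


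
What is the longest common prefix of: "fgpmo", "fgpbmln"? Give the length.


Words: fgpmo, fgpbmln
  Position 0: all 'f' => match
  Position 1: all 'g' => match
  Position 2: all 'p' => match
  Position 3: ('m', 'b') => mismatch, stop
LCP = "fgp" (length 3)

3


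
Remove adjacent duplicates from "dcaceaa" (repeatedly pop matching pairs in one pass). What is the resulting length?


Input: dcaceaa
Stack-based adjacent duplicate removal:
  Read 'd': push. Stack: d
  Read 'c': push. Stack: dc
  Read 'a': push. Stack: dca
  Read 'c': push. Stack: dcac
  Read 'e': push. Stack: dcace
  Read 'a': push. Stack: dcacea
  Read 'a': matches stack top 'a' => pop. Stack: dcace
Final stack: "dcace" (length 5)

5


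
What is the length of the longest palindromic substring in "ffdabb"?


Input: "ffdabb"
Checking substrings for palindromes:
  [0:2] "ff" (len 2) => palindrome
  [4:6] "bb" (len 2) => palindrome
Longest palindromic substring: "ff" with length 2

2


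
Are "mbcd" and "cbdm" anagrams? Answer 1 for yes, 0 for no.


Strings: "mbcd", "cbdm"
Sorted first:  bcdm
Sorted second: bcdm
Sorted forms match => anagrams

1


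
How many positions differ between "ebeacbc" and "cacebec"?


Comparing "ebeacbc" and "cacebec" position by position:
  Position 0: 'e' vs 'c' => DIFFER
  Position 1: 'b' vs 'a' => DIFFER
  Position 2: 'e' vs 'c' => DIFFER
  Position 3: 'a' vs 'e' => DIFFER
  Position 4: 'c' vs 'b' => DIFFER
  Position 5: 'b' vs 'e' => DIFFER
  Position 6: 'c' vs 'c' => same
Positions that differ: 6

6


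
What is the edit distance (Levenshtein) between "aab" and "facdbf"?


Computing edit distance: "aab" -> "facdbf"
DP table:
           f    a    c    d    b    f
      0    1    2    3    4    5    6
  a   1    1    1    2    3    4    5
  a   2    2    1    2    3    4    5
  b   3    3    2    2    3    3    4
Edit distance = dp[3][6] = 4

4


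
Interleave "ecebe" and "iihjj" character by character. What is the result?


Interleaving "ecebe" and "iihjj":
  Position 0: 'e' from first, 'i' from second => "ei"
  Position 1: 'c' from first, 'i' from second => "ci"
  Position 2: 'e' from first, 'h' from second => "eh"
  Position 3: 'b' from first, 'j' from second => "bj"
  Position 4: 'e' from first, 'j' from second => "ej"
Result: eiciehbjej

eiciehbjej


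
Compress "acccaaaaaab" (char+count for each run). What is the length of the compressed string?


Input: acccaaaaaab
Runs:
  'a' x 1 => "a1"
  'c' x 3 => "c3"
  'a' x 6 => "a6"
  'b' x 1 => "b1"
Compressed: "a1c3a6b1"
Compressed length: 8

8


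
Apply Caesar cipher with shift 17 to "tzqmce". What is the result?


Caesar cipher: shift "tzqmce" by 17
  't' (pos 19) + 17 = pos 10 = 'k'
  'z' (pos 25) + 17 = pos 16 = 'q'
  'q' (pos 16) + 17 = pos 7 = 'h'
  'm' (pos 12) + 17 = pos 3 = 'd'
  'c' (pos 2) + 17 = pos 19 = 't'
  'e' (pos 4) + 17 = pos 21 = 'v'
Result: kqhdtv

kqhdtv


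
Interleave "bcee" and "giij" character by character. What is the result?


Interleaving "bcee" and "giij":
  Position 0: 'b' from first, 'g' from second => "bg"
  Position 1: 'c' from first, 'i' from second => "ci"
  Position 2: 'e' from first, 'i' from second => "ei"
  Position 3: 'e' from first, 'j' from second => "ej"
Result: bgcieiej

bgcieiej


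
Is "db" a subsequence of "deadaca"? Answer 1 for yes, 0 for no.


Check if "db" is a subsequence of "deadaca"
Greedy scan:
  Position 0 ('d'): matches sub[0] = 'd'
  Position 1 ('e'): no match needed
  Position 2 ('a'): no match needed
  Position 3 ('d'): no match needed
  Position 4 ('a'): no match needed
  Position 5 ('c'): no match needed
  Position 6 ('a'): no match needed
Only matched 1/2 characters => not a subsequence

0


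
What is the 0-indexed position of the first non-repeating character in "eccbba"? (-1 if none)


Input: eccbba
Character frequencies:
  'a': 1
  'b': 2
  'c': 2
  'e': 1
Scanning left to right for freq == 1:
  Position 0 ('e'): unique! => answer = 0

0


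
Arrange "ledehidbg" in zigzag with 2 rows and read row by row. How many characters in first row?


Zigzag "ledehidbg" into 2 rows:
Placing characters:
  'l' => row 0
  'e' => row 1
  'd' => row 0
  'e' => row 1
  'h' => row 0
  'i' => row 1
  'd' => row 0
  'b' => row 1
  'g' => row 0
Rows:
  Row 0: "ldhdg"
  Row 1: "eeib"
First row length: 5

5


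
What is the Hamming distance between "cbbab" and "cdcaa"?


Comparing "cbbab" and "cdcaa" position by position:
  Position 0: 'c' vs 'c' => same
  Position 1: 'b' vs 'd' => differ
  Position 2: 'b' vs 'c' => differ
  Position 3: 'a' vs 'a' => same
  Position 4: 'b' vs 'a' => differ
Total differences (Hamming distance): 3

3


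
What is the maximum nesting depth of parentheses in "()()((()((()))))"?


Input: "()()((()((()))))"
Tracking depth:
  Position 0 '(': depth becomes 1
  Position 1 ')': depth becomes 0
  Position 2 '(': depth becomes 1
  Position 3 ')': depth becomes 0
  Position 4 '(': depth becomes 1
  Position 5 '(': depth becomes 2
  Position 6 '(': depth becomes 3
  Position 7 ')': depth becomes 2
  Position 8 '(': depth becomes 3
  Position 9 '(': depth becomes 4
  Position 10 '(': depth becomes 5
  Position 11 ')': depth becomes 4
  Position 12 ')': depth becomes 3
  Position 13 ')': depth becomes 2
  Position 14 ')': depth becomes 1
  Position 15 ')': depth becomes 0
Maximum depth reached: 5

5


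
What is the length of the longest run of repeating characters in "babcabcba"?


Input: "babcabcba"
Scanning for longest run:
  Position 1 ('a'): new char, reset run to 1
  Position 2 ('b'): new char, reset run to 1
  Position 3 ('c'): new char, reset run to 1
  Position 4 ('a'): new char, reset run to 1
  Position 5 ('b'): new char, reset run to 1
  Position 6 ('c'): new char, reset run to 1
  Position 7 ('b'): new char, reset run to 1
  Position 8 ('a'): new char, reset run to 1
Longest run: 'b' with length 1

1


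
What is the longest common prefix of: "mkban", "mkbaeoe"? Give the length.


Words: mkban, mkbaeoe
  Position 0: all 'm' => match
  Position 1: all 'k' => match
  Position 2: all 'b' => match
  Position 3: all 'a' => match
  Position 4: ('n', 'e') => mismatch, stop
LCP = "mkba" (length 4)

4


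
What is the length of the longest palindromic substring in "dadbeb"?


Input: "dadbeb"
Checking substrings for palindromes:
  [0:3] "dad" (len 3) => palindrome
  [3:6] "beb" (len 3) => palindrome
Longest palindromic substring: "dad" with length 3

3


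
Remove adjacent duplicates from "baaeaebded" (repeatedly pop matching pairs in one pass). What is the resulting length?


Input: baaeaebded
Stack-based adjacent duplicate removal:
  Read 'b': push. Stack: b
  Read 'a': push. Stack: ba
  Read 'a': matches stack top 'a' => pop. Stack: b
  Read 'e': push. Stack: be
  Read 'a': push. Stack: bea
  Read 'e': push. Stack: beae
  Read 'b': push. Stack: beaeb
  Read 'd': push. Stack: beaebd
  Read 'e': push. Stack: beaebde
  Read 'd': push. Stack: beaebded
Final stack: "beaebded" (length 8)

8


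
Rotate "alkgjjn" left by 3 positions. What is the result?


Input: "alkgjjn", rotate left by 3
First 3 characters: "alk"
Remaining characters: "gjjn"
Concatenate remaining + first: "gjjn" + "alk" = "gjjnalk"

gjjnalk


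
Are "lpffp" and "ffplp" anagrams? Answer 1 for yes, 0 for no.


Strings: "lpffp", "ffplp"
Sorted first:  fflpp
Sorted second: fflpp
Sorted forms match => anagrams

1


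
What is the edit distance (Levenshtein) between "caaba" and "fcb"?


Computing edit distance: "caaba" -> "fcb"
DP table:
           f    c    b
      0    1    2    3
  c   1    1    1    2
  a   2    2    2    2
  a   3    3    3    3
  b   4    4    4    3
  a   5    5    5    4
Edit distance = dp[5][3] = 4

4


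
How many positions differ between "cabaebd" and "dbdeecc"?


Comparing "cabaebd" and "dbdeecc" position by position:
  Position 0: 'c' vs 'd' => DIFFER
  Position 1: 'a' vs 'b' => DIFFER
  Position 2: 'b' vs 'd' => DIFFER
  Position 3: 'a' vs 'e' => DIFFER
  Position 4: 'e' vs 'e' => same
  Position 5: 'b' vs 'c' => DIFFER
  Position 6: 'd' vs 'c' => DIFFER
Positions that differ: 6

6


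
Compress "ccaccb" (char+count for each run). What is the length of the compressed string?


Input: ccaccb
Runs:
  'c' x 2 => "c2"
  'a' x 1 => "a1"
  'c' x 2 => "c2"
  'b' x 1 => "b1"
Compressed: "c2a1c2b1"
Compressed length: 8

8


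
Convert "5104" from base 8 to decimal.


Input: "5104" in base 8
Positional expansion:
  Digit '5' (value 5) x 8^3 = 2560
  Digit '1' (value 1) x 8^2 = 64
  Digit '0' (value 0) x 8^1 = 0
  Digit '4' (value 4) x 8^0 = 4
Sum = 2628

2628


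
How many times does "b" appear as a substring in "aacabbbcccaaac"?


Searching for "b" in "aacabbbcccaaac"
Scanning each position:
  Position 0: "a" => no
  Position 1: "a" => no
  Position 2: "c" => no
  Position 3: "a" => no
  Position 4: "b" => MATCH
  Position 5: "b" => MATCH
  Position 6: "b" => MATCH
  Position 7: "c" => no
  Position 8: "c" => no
  Position 9: "c" => no
  Position 10: "a" => no
  Position 11: "a" => no
  Position 12: "a" => no
  Position 13: "c" => no
Total occurrences: 3

3


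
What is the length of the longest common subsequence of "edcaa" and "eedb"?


LCS of "edcaa" and "eedb"
DP table:
           e    e    d    b
      0    0    0    0    0
  e   0    1    1    1    1
  d   0    1    1    2    2
  c   0    1    1    2    2
  a   0    1    1    2    2
  a   0    1    1    2    2
LCS length = dp[5][4] = 2

2


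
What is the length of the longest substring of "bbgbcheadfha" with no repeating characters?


Input: "bbgbcheadfha"
Sliding window (track last position of each char):
  Position 0 ('b'): window [0,0] length 1 -- new best
  Position 1 ('b'): repeat (last at 0), move window start to 1
  Position 1 ('b'): window [1,1] length 1
  Position 2 ('g'): window [1,2] length 2 -- new best
  Position 3 ('b'): repeat (last at 1), move window start to 2
  Position 3 ('b'): window [2,3] length 2
  Position 4 ('c'): window [2,4] length 3 -- new best
  Position 5 ('h'): window [2,5] length 4 -- new best
  Position 6 ('e'): window [2,6] length 5 -- new best
  Position 7 ('a'): window [2,7] length 6 -- new best
  Position 8 ('d'): window [2,8] length 7 -- new best
  Position 9 ('f'): window [2,9] length 8 -- new best
  Position 10 ('h'): repeat (last at 5), move window start to 6
  Position 10 ('h'): window [6,10] length 5
  Position 11 ('a'): repeat (last at 7), move window start to 8
  Position 11 ('a'): window [8,11] length 4
Longest substring with no repeats: "gbcheadf" with length 8

8


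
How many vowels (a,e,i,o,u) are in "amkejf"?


Input: amkejf
Checking each character:
  'a' at position 0: vowel (running total: 1)
  'm' at position 1: consonant
  'k' at position 2: consonant
  'e' at position 3: vowel (running total: 2)
  'j' at position 4: consonant
  'f' at position 5: consonant
Total vowels: 2

2


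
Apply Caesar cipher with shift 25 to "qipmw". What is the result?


Caesar cipher: shift "qipmw" by 25
  'q' (pos 16) + 25 = pos 15 = 'p'
  'i' (pos 8) + 25 = pos 7 = 'h'
  'p' (pos 15) + 25 = pos 14 = 'o'
  'm' (pos 12) + 25 = pos 11 = 'l'
  'w' (pos 22) + 25 = pos 21 = 'v'
Result: pholv

pholv


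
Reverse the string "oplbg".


Input: oplbg
Reading characters right to left:
  Position 4: 'g'
  Position 3: 'b'
  Position 2: 'l'
  Position 1: 'p'
  Position 0: 'o'
Reversed: gblpo

gblpo


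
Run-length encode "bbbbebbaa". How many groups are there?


Input: bbbbebbaa
Scanning for consecutive runs:
  Group 1: 'b' x 4 (positions 0-3)
  Group 2: 'e' x 1 (positions 4-4)
  Group 3: 'b' x 2 (positions 5-6)
  Group 4: 'a' x 2 (positions 7-8)
Total groups: 4

4


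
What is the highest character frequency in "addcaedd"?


Input: addcaedd
Character counts:
  'a': 2
  'c': 1
  'd': 4
  'e': 1
Maximum frequency: 4

4


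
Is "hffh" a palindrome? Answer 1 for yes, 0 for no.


Input: hffh
Reversed: hffh
  Compare pos 0 ('h') with pos 3 ('h'): match
  Compare pos 1 ('f') with pos 2 ('f'): match
Result: palindrome

1


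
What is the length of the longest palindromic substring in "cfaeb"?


Input: "cfaeb"
Checking substrings for palindromes:
  No multi-char palindromic substrings found
Longest palindromic substring: "c" with length 1

1


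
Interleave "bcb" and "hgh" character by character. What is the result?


Interleaving "bcb" and "hgh":
  Position 0: 'b' from first, 'h' from second => "bh"
  Position 1: 'c' from first, 'g' from second => "cg"
  Position 2: 'b' from first, 'h' from second => "bh"
Result: bhcgbh

bhcgbh


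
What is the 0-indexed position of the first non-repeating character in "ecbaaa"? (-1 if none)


Input: ecbaaa
Character frequencies:
  'a': 3
  'b': 1
  'c': 1
  'e': 1
Scanning left to right for freq == 1:
  Position 0 ('e'): unique! => answer = 0

0


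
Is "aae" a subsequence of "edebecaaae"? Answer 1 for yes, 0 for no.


Check if "aae" is a subsequence of "edebecaaae"
Greedy scan:
  Position 0 ('e'): no match needed
  Position 1 ('d'): no match needed
  Position 2 ('e'): no match needed
  Position 3 ('b'): no match needed
  Position 4 ('e'): no match needed
  Position 5 ('c'): no match needed
  Position 6 ('a'): matches sub[0] = 'a'
  Position 7 ('a'): matches sub[1] = 'a'
  Position 8 ('a'): no match needed
  Position 9 ('e'): matches sub[2] = 'e'
All 3 characters matched => is a subsequence

1


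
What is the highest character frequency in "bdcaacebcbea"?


Input: bdcaacebcbea
Character counts:
  'a': 3
  'b': 3
  'c': 3
  'd': 1
  'e': 2
Maximum frequency: 3

3


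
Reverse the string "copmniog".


Input: copmniog
Reading characters right to left:
  Position 7: 'g'
  Position 6: 'o'
  Position 5: 'i'
  Position 4: 'n'
  Position 3: 'm'
  Position 2: 'p'
  Position 1: 'o'
  Position 0: 'c'
Reversed: goinmpoc

goinmpoc


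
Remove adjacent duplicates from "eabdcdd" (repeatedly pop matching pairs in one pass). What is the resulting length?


Input: eabdcdd
Stack-based adjacent duplicate removal:
  Read 'e': push. Stack: e
  Read 'a': push. Stack: ea
  Read 'b': push. Stack: eab
  Read 'd': push. Stack: eabd
  Read 'c': push. Stack: eabdc
  Read 'd': push. Stack: eabdcd
  Read 'd': matches stack top 'd' => pop. Stack: eabdc
Final stack: "eabdc" (length 5)

5


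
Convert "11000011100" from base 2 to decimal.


Input: "11000011100" in base 2
Positional expansion:
  Digit '1' (value 1) x 2^10 = 1024
  Digit '1' (value 1) x 2^9 = 512
  Digit '0' (value 0) x 2^8 = 0
  Digit '0' (value 0) x 2^7 = 0
  Digit '0' (value 0) x 2^6 = 0
  Digit '0' (value 0) x 2^5 = 0
  Digit '1' (value 1) x 2^4 = 16
  Digit '1' (value 1) x 2^3 = 8
  Digit '1' (value 1) x 2^2 = 4
  Digit '0' (value 0) x 2^1 = 0
  Digit '0' (value 0) x 2^0 = 0
Sum = 1564

1564
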